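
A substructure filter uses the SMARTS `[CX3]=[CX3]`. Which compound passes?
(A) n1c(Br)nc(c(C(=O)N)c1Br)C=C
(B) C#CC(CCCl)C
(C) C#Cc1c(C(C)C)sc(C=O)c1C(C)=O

[CX3]=[CX3] describes a non-aromatic C=C double bond between two sp2 carbons (an alkene).
(A) contains a vinyl group (-CH=CH2), which satisfies every atom and bond constraint.
(B) has an ethynyl group (-C#CH) but the C-C bond is a triple bond, not a double bond.
(C) has an ethynyl group (-C#CH) but the C-C bond is a triple bond, not a double bond.
So the answer is (A).

A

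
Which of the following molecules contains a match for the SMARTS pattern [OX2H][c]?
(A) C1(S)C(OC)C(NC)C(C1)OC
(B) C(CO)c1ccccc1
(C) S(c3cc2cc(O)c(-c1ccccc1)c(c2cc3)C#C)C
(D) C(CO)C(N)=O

C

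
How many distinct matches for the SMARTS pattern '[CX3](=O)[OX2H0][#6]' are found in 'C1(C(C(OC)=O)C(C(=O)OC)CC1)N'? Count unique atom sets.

2

[CX3](=O)[OX2H0][#6] is the SMARTS for an ester: a carbonyl carbon bonded to an oxygen that is itself bonded to carbon (no H on that O).
The molecule carries 2 separate instances of a methyl-ester group (-C(=O)OCH3) meeting every constraint; each maps to a distinct set of atoms, giving 2 matches.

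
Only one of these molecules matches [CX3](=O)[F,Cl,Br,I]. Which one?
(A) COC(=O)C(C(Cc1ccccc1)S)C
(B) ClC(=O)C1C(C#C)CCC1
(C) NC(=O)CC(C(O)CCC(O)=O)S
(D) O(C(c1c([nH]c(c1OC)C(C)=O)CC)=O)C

B

[CX3](=O)[F,Cl,Br,I] describes a carbonyl carbon bonded to a halogen (an acyl halide).
(A) has a methyl-ester group (-C(=O)OCH3) but the carbonyl is bonded to -O-C, not to a halogen.
(B) contains an acyl chloride (-C(=O)Cl), which satisfies every atom and bond constraint.
(C) has a carboxylic acid group (-C(=O)OH) but the carbonyl is bonded to -OH, not to a halogen.
(D) has a methyl-ester group (-C(=O)OCH3) but the carbonyl is bonded to -O-C, not to a halogen.
So the answer is (B).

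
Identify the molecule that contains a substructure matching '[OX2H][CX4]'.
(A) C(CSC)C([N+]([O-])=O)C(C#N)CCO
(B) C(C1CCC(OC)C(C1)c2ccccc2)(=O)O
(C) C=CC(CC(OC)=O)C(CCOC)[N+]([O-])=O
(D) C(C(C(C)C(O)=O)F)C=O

A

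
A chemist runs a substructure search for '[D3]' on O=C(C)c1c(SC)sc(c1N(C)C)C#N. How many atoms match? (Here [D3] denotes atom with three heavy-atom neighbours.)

6

The query [D3] means: atom with exactly three heavy-atom neighbours.
Check the 15 heavy atoms by environment: 1× s (aromatic, D2) → no; 4× c (aromatic, D3) → match; 1× C (D3) → match; 1× O (D1) → no; 4× C (D1) → no; 1× S (D2) → no; 1× N (D3) → match; 1× C (D2) → no; 1× N (D1) → no.
Summing the matching environments: 4 + 1 + 1 = 6 matching atoms.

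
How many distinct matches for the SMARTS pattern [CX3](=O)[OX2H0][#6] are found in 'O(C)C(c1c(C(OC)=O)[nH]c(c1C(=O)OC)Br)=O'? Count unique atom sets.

[CX3](=O)[OX2H0][#6] is the SMARTS for an ester: a carbonyl carbon bonded to an oxygen that is itself bonded to carbon (no H on that O).
The molecule carries 3 separate instances of a methyl-ester group (-C(=O)OCH3) meeting every constraint; each maps to a distinct set of atoms, giving 3 matches.

3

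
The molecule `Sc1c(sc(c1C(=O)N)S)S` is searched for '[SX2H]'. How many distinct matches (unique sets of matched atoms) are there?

[SX2H] is the SMARTS for a thiol: an aliphatic sulfur with two connections, one being H.
The molecule carries 3 separate instances of a thiol (-SH) meeting every constraint; each maps to a distinct set of atoms, giving 3 matches.

3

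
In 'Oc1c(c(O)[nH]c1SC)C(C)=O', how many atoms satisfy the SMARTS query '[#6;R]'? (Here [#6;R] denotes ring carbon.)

4

Check the 12 heavy atoms by environment: 1× n (aromatic, in 5-ring) → no; 4× c (aromatic, in 5-ring) → match; 3× O (acyclic) → no; 3× C (acyclic) → no; 1× S (acyclic) → no.
That gives 4 matching atoms.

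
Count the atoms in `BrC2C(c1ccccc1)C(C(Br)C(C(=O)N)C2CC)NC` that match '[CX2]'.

0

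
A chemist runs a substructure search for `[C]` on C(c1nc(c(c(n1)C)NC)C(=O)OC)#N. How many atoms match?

The query [C] means: uppercase C matches aliphatic (non-aromatic) carbon only.
Check the 15 heavy atoms by environment: 2× n (aromatic) → no; 4× c (aromatic) → no; 5× C → match; 2× O → no; 2× N → no.
That gives 5 matching atoms.

5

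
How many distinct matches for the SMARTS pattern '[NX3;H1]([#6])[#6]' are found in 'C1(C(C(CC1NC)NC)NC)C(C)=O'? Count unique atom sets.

3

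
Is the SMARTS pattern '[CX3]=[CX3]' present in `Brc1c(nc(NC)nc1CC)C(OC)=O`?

No

The pattern [CX3]=[CX3] describes a non-aromatic C=C double bond between two sp2 carbons — an alkene.
The closest candidate here is an ethyl group (-CH2CH3), but its C-C bond is a single bond between CX4 carbons, not CX3=CX3. No other fragment satisfies the full query, so there is no match.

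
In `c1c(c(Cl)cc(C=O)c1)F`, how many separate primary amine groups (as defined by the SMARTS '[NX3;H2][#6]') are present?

0

[NX3;H2][#6] is the SMARTS for a primary amine: a trivalent nitrogen with two H attached to carbon.
No fragment in the molecule satisfies every constraint, giving 0 matches.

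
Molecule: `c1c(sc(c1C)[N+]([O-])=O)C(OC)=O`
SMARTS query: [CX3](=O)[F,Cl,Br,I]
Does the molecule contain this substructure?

The pattern [CX3](=O)[F,Cl,Br,I] describes a carbonyl carbon bonded to a halogen — an acyl halide.
The closest candidate here is a methyl-ester group (-C(=O)OCH3), but the carbonyl is bonded to -O-C, not to a halogen. No other fragment satisfies the full query, so there is no match.

No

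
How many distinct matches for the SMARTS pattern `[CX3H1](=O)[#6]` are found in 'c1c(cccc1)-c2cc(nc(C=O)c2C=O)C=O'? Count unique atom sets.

3

[CX3H1](=O)[#6] is the SMARTS for an aldehyde: an sp2 carbon with one H, double-bonded to O and single-bonded to carbon.
The molecule carries 3 separate instances of an aldehyde (-CHO) meeting every constraint; each maps to a distinct set of atoms, giving 3 matches.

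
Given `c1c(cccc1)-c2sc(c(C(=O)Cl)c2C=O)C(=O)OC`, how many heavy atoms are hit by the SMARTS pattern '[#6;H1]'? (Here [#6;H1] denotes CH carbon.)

6

Check the 20 heavy atoms by environment: 1× s (aromatic, H0) → no; 5× c (aromatic, H0) → no; 1× C (H1) → match; 4× O (H0) → no; 2× C (H0) → no; 1× C (H3) → no; 5× c (aromatic, H1) → match; 1× Cl (H0) → no.
Summing the matching environments: 1 + 5 = 6 matching atoms.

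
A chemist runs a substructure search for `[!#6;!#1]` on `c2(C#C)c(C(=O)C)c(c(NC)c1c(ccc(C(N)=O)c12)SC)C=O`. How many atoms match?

Check the 24 heavy atoms by environment: 10× c (aromatic) → no; 8× C → no; 3× O → match; 2× N → match; 1× S → match.
Summing the matching environments: 3 + 2 + 1 = 6 matching atoms.

6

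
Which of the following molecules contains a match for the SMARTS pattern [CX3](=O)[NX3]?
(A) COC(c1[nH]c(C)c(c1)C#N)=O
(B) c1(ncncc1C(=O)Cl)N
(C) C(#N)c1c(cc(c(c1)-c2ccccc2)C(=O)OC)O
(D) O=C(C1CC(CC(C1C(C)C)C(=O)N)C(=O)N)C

D

[CX3](=O)[NX3] describes a carbonyl carbon bonded to a trivalent nitrogen (an amide).
(A) has a nitrile (-C#N) but the nitrile N is NX1 (triple-bonded), not NX3.
(B) has a primary amino group (-NH2) but the -NH2 is not attached to a carbonyl carbon.
(C) has a nitrile (-C#N) but the nitrile N is NX1 (triple-bonded), not NX3.
(D) contains a primary amide (-C(=O)NH2), which satisfies every atom and bond constraint.
So the answer is (D).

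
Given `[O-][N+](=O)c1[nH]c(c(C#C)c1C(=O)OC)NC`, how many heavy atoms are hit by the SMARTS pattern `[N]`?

Check the 16 heavy atoms by environment: 1× n (aromatic) → no; 4× c (aromatic) → no; 1× N (charge +1) → match; 1× O (charge -1) → no; 3× O → no; 1× N → match; 5× C → no.
Summing the matching environments: 1 + 1 = 2 matching atoms.

2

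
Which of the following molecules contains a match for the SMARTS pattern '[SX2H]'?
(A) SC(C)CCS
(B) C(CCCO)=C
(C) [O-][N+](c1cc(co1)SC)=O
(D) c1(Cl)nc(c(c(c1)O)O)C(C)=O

[SX2H] describes an aliphatic sulfur with two connections, one being H (a thiol).
(A) contains a thiol (-SH), which satisfies every atom and bond constraint.
(B) has a hydroxyl group (-OH) but it is an -OH, not an -SH.
(C) has a methylthio ether (-SCH3) but the sulfur has H0 (bonded to two carbons), not H1.
(D) has a hydroxyl group (-OH) but it is an -OH, not an -SH.
So the answer is (A).

A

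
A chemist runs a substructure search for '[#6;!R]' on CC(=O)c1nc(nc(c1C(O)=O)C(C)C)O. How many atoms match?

6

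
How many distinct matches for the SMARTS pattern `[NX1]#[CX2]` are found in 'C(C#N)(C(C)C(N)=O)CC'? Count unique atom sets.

[NX1]#[CX2] is the SMARTS for a nitrile: a nitrogen triple-bonded to a two-connected carbon.
Exactly one fragment in the molecule meets all constraints, giving 1 match.

1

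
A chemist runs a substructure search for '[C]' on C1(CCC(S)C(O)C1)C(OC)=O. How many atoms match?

8

The query [C] means: uppercase C matches aliphatic (non-aromatic) carbon only.
Check the 12 heavy atoms by environment: 8× C → match; 1× S → no; 3× O → no.
That gives 8 matching atoms.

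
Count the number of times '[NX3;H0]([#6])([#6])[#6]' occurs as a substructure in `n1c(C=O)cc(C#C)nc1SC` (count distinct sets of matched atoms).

0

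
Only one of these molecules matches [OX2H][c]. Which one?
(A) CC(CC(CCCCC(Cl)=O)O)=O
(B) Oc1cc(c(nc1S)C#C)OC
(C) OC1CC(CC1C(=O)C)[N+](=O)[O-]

B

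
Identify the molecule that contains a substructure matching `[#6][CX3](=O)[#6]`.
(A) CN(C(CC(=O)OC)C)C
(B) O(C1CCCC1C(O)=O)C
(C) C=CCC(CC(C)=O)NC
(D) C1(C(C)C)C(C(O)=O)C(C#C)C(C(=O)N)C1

C

[#6][CX3](=O)[#6] describes a carbonyl carbon (no H) flanked by two carbons (a ketone).
(A) has a methyl-ester group (-C(=O)OCH3) but one neighbour of the carbonyl carbon is O, not C.
(B) has a carboxylic acid group (-C(=O)OH) but one neighbour of the carbonyl carbon is O, not C.
(C) contains an acetyl/ketone group (-C(=O)CH3), which satisfies every atom and bond constraint.
(D) has a carboxylic acid group (-C(=O)OH) but one neighbour of the carbonyl carbon is O, not C.
So the answer is (C).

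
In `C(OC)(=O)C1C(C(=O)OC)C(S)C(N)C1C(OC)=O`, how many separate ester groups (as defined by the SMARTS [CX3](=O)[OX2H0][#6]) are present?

3

[CX3](=O)[OX2H0][#6] is the SMARTS for an ester: a carbonyl carbon bonded to an oxygen that is itself bonded to carbon (no H on that O).
The molecule carries 3 separate instances of a methyl-ester group (-C(=O)OCH3) meeting every constraint; each maps to a distinct set of atoms, giving 3 matches.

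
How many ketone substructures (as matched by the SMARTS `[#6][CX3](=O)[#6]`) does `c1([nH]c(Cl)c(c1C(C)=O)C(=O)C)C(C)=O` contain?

3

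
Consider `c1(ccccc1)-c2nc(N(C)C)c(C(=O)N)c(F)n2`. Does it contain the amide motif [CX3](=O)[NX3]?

The pattern [CX3](=O)[NX3] describes a carbonyl carbon bonded to a trivalent nitrogen — an amide.
The molecule carries a primary amide (-C(=O)NH2), whose atoms satisfy every constraint of the query, so the pattern matches.

Yes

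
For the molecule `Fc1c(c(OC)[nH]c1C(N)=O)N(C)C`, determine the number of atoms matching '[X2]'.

1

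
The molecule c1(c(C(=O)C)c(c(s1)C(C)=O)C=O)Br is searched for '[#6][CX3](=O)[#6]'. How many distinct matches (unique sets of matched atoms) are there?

2

[#6][CX3](=O)[#6] is the SMARTS for a ketone: a carbonyl carbon (no H) flanked by two carbons.
The molecule carries 2 separate instances of an acetyl/ketone group (-C(=O)CH3) meeting every constraint; each maps to a distinct set of atoms, giving 2 matches.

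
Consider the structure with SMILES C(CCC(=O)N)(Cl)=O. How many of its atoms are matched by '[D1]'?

4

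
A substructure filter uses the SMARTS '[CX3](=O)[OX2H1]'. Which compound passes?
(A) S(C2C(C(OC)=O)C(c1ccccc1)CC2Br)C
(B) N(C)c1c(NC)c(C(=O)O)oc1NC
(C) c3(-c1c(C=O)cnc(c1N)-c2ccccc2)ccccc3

B

[CX3](=O)[OX2H1] describes an sp2 carbon double-bonded to O and single-bonded to an -OH oxygen (a carboxylic acid).
(A) has a methyl-ester group (-C(=O)OCH3) but the singly-bonded O has no H (OX2H0, not OX2H1).
(B) contains a carboxylic acid group (-C(=O)OH), which satisfies every atom and bond constraint.
(C) has an aldehyde (-CHO) but there is no singly-bonded oxygen on the carbonyl carbon.
So the answer is (B).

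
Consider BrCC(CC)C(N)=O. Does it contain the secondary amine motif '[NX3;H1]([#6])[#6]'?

The pattern [NX3;H1]([#6])[#6] describes a trivalent nitrogen with one H, bonded to two carbons — a secondary amine.
The closest candidate here is a primary amide (-C(=O)NH2), but the -C(=O)NH2 nitrogen has H2, not H1. No other fragment satisfies the full query, so there is no match.

No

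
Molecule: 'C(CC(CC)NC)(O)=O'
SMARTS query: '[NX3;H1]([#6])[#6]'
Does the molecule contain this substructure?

Yes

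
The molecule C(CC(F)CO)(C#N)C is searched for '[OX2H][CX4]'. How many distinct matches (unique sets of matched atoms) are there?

[OX2H][CX4] is the SMARTS for an aliphatic alcohol: a hydroxyl oxygen bound to an sp3 (X4) carbon.
Exactly one fragment in the molecule meets all constraints, giving 1 match.

1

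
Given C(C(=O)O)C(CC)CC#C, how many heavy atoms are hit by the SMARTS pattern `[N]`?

0

The query [N] means: uppercase N matches aliphatic (non-aromatic) nitrogen only.
Check the 10 heavy atoms by environment: 8× C → no; 2× O → no.
No environment satisfies the query, so 0 matching atoms.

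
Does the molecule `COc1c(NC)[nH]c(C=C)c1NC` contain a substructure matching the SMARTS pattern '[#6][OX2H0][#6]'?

Yes

The pattern [#6][OX2H0][#6] describes an aliphatic oxygen bridging two carbons with no H on the oxygen — an ether.
The molecule carries a methoxy ether (-OCH3), whose atoms satisfy every constraint of the query, so the pattern matches.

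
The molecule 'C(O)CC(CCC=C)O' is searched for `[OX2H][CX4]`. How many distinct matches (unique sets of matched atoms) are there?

2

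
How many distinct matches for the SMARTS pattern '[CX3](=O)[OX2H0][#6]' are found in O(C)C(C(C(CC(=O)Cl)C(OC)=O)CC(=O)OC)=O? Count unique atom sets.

3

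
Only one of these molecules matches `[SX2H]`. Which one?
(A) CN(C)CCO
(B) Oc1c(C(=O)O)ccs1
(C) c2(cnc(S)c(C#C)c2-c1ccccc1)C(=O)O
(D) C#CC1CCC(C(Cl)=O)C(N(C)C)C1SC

[SX2H] describes an aliphatic sulfur with two connections, one being H (a thiol).
(A) has a hydroxyl group (-OH) but it is an -OH, not an -SH.
(B) has a hydroxyl group (-OH) but it is an -OH, not an -SH.
(C) contains a thiol (-SH), which satisfies every atom and bond constraint.
(D) has a methylthio ether (-SCH3) but the sulfur has H0 (bonded to two carbons), not H1.
So the answer is (C).

C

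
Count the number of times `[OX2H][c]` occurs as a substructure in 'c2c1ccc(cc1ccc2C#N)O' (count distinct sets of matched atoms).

[OX2H][c] is the SMARTS for a phenol: a hydroxyl oxygen attached to an aromatic carbon.
Exactly one fragment in the molecule meets all constraints, giving 1 match.

1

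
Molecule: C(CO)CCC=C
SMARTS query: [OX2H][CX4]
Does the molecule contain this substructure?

Yes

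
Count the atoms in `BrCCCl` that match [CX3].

0

The query [CX3] means: C with X3: aliphatic carbon with exactly 3 total connections.
Check the 4 heavy atoms by environment: 2× C (X4) → no; 1× Br (X1) → no; 1× Cl (X1) → no.
No environment satisfies the query, so 0 matching atoms.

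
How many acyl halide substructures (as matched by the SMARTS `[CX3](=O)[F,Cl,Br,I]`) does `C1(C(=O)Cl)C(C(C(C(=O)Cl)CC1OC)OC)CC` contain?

2

[CX3](=O)[F,Cl,Br,I] is the SMARTS for an acyl halide: a carbonyl carbon bonded to a halogen.
The molecule carries 2 separate instances of an acyl chloride (-C(=O)Cl) meeting every constraint; each maps to a distinct set of atoms, giving 2 matches.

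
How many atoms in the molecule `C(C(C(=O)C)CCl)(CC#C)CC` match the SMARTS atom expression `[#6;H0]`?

2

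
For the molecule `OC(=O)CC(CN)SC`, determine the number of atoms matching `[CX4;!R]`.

Check the 9 heavy atoms by environment: 4× C (X4, acyclic) → match; 1× S (X2, acyclic) → no; 1× N (X3, acyclic) → no; 1× C (X3, acyclic) → no; 1× O (X1, acyclic) → no; 1× O (X2, acyclic) → no.
That gives 4 matching atoms.

4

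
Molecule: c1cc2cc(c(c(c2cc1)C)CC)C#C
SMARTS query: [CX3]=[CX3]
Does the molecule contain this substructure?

No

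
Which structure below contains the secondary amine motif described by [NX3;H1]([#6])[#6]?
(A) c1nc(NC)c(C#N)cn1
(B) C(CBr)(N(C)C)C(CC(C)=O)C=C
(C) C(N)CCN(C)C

A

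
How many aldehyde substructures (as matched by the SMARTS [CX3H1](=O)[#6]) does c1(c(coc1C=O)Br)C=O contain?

2

[CX3H1](=O)[#6] is the SMARTS for an aldehyde: an sp2 carbon with one H, double-bonded to O and single-bonded to carbon.
The molecule carries 2 separate instances of an aldehyde (-CHO) meeting every constraint; each maps to a distinct set of atoms, giving 2 matches.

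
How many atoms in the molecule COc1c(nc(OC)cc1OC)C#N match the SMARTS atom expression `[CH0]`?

Check the 14 heavy atoms by environment: 1× n (aromatic, H0) → no; 4× c (aromatic, H0) → no; 1× c (aromatic, H1) → no; 1× C (H0) → match; 1× N (H0) → no; 3× O (H0) → no; 3× C (H3) → no.
That gives 1 matching atom.

1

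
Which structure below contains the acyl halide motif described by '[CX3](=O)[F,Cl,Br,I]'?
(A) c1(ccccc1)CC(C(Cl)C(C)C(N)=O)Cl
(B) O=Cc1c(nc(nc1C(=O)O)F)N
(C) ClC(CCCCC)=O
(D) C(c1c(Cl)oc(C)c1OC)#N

C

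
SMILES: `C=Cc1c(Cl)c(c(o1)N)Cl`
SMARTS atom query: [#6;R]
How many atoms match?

The query [#6;R] means: carbon that is part of a ring.
Check the 10 heavy atoms by environment: 1× o (aromatic, in 5-ring) → no; 4× c (aromatic, in 5-ring) → match; 2× Cl (acyclic) → no; 1× N (acyclic) → no; 2× C (acyclic) → no.
That gives 4 matching atoms.

4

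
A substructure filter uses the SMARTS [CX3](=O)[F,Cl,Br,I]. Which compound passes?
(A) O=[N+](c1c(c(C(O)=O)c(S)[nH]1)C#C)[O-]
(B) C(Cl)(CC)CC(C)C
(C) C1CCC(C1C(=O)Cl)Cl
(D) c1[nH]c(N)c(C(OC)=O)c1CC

C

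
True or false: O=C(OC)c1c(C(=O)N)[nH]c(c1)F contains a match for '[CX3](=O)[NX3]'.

The pattern [CX3](=O)[NX3] describes a carbonyl carbon bonded to a trivalent nitrogen — an amide.
The molecule carries a primary amide (-C(=O)NH2), whose atoms satisfy every constraint of the query, so the pattern matches.

True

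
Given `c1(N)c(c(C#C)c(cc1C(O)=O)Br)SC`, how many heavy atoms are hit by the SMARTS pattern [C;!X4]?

3

The query [C;!X4] means: aliphatic carbon that does not have four total connections.
Check the 15 heavy atoms by environment: 6× c (aromatic, X3) → no; 1× Br (X1) → no; 1× S (X2) → no; 1× C (X4) → no; 1× N (X3) → no; 2× C (X2) → match; 1× C (X3) → match; 1× O (X1) → no; 1× O (X2) → no.
Summing the matching environments: 2 + 1 = 3 matching atoms.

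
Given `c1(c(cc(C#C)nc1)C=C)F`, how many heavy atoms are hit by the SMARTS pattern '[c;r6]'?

5

The query [c;r6] means: aromatic carbon that belongs to a six-membered ring.
Check the 11 heavy atoms by environment: 1× n (aromatic, in 6-ring) → no; 5× c (aromatic, in 6-ring) → match; 4× C (acyclic) → no; 1× F (acyclic) → no.
That gives 5 matching atoms.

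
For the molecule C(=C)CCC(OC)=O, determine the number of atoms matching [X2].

1

Check the 8 heavy atoms by environment: 3× C (X4) → no; 3× C (X3) → no; 1× O (X1) → no; 1× O (X2) → match.
That gives 1 matching atom.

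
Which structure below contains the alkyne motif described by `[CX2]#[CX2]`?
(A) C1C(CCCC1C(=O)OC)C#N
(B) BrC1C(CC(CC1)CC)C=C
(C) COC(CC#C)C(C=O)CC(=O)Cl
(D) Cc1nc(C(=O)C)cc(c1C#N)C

[CX2]#[CX2] describes a carbon-carbon triple bond (an alkyne).
(A) has a nitrile (-C#N) but the triple bond is C#N, not C#C.
(B) has a vinyl group (-CH=CH2) but the C=C is a double bond; both carbons are CX3, not CX2.
(C) contains an ethynyl group (-C#CH), which satisfies every atom and bond constraint.
(D) has a nitrile (-C#N) but the triple bond is C#N, not C#C.
So the answer is (C).

C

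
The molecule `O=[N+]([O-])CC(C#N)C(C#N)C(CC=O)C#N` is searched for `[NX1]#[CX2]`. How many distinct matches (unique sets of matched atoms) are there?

3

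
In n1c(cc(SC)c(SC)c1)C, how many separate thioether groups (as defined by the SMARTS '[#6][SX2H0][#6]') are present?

2

[#6][SX2H0][#6] is the SMARTS for a thioether: an aliphatic sulfur bridging two carbons with no H on the sulfur.
The molecule carries 2 separate instances of a methylthio ether (-SCH3) meeting every constraint; each maps to a distinct set of atoms, giving 2 matches.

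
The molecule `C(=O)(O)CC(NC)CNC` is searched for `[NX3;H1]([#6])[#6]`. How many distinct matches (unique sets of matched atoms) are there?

2

[NX3;H1]([#6])[#6] is the SMARTS for a secondary amine: a trivalent nitrogen with one H, bonded to two carbons.
The molecule carries 2 separate instances of an N-methylamino group (-NHCH3) meeting every constraint; each maps to a distinct set of atoms, giving 2 matches.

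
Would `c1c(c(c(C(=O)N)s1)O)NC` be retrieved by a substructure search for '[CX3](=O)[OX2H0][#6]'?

The pattern [CX3](=O)[OX2H0][#6] describes a carbonyl carbon bonded to an oxygen that is itself bonded to carbon (no H on that O) — an ester.
The closest candidate here is a primary amide (-C(=O)NH2), but the carbonyl is bonded to N, not to an O-C linkage. No other fragment satisfies the full query, so there is no match.

No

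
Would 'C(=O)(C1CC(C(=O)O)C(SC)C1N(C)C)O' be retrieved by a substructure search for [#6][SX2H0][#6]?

The pattern [#6][SX2H0][#6] describes an aliphatic sulfur bridging two carbons with no H on the sulfur — a thioether.
The molecule carries a methylthio ether (-SCH3), whose atoms satisfy every constraint of the query, so the pattern matches.

Yes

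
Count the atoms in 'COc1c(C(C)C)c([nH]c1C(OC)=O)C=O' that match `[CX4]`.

The query [CX4] means: C with X4: aliphatic carbon with exactly 4 total connections (bonds + H).
Check the 16 heavy atoms by environment: 1× n (aromatic, X3) → no; 4× c (aromatic, X3) → no; 2× C (X3) → no; 2× O (X1) → no; 2× O (X2) → no; 5× C (X4) → match.
That gives 5 matching atoms.

5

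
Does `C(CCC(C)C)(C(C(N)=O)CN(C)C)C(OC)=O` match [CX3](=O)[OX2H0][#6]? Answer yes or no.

Yes

The pattern [CX3](=O)[OX2H0][#6] describes a carbonyl carbon bonded to an oxygen that is itself bonded to carbon (no H on that O) — an ester.
The molecule carries a methyl-ester group (-C(=O)OCH3), whose atoms satisfy every constraint of the query, so the pattern matches.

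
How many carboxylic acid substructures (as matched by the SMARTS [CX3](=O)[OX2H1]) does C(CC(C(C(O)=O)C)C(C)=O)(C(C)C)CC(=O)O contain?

[CX3](=O)[OX2H1] is the SMARTS for a carboxylic acid: an sp2 carbon double-bonded to O and single-bonded to an -OH oxygen.
The molecule carries 2 separate instances of a carboxylic acid group (-C(=O)OH) meeting every constraint; each maps to a distinct set of atoms, giving 2 matches.

2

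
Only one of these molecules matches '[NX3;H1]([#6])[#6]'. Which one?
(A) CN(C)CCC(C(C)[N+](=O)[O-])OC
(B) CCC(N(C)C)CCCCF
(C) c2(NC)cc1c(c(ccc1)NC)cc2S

[NX3;H1]([#6])[#6] describes a trivalent nitrogen with one H, bonded to two carbons (a secondary amine).
(A) has a dimethylamino group (-N(CH3)2) but the nitrogen has H0, not H1.
(B) has a dimethylamino group (-N(CH3)2) but the nitrogen has H0, not H1.
(C) contains an N-methylamino group (-NHCH3), which satisfies every atom and bond constraint.
So the answer is (C).

C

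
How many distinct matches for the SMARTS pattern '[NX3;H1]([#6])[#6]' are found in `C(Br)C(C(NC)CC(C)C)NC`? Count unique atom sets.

2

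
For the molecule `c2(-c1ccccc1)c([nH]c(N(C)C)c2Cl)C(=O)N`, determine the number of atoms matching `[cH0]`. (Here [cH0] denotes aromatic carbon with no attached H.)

5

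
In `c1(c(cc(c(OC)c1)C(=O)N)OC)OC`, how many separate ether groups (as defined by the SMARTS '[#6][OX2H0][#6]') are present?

[#6][OX2H0][#6] is the SMARTS for an ether: an aliphatic oxygen bridging two carbons with no H on the oxygen.
The molecule carries 3 separate instances of a methoxy ether (-OCH3) meeting every constraint; each maps to a distinct set of atoms, giving 3 matches.

3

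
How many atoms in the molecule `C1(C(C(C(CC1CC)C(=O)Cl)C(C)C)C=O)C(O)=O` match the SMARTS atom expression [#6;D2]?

3

Check the 19 heavy atoms by environment: 8× C (D3) → no; 3× C (D2) → match; 4× O (D1) → no; 1× Cl (D1) → no; 3× C (D1) → no.
That gives 3 matching atoms.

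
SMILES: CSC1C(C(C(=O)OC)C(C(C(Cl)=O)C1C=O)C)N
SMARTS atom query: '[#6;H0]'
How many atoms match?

2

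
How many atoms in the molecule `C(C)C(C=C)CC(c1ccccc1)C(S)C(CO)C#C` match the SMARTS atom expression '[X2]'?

4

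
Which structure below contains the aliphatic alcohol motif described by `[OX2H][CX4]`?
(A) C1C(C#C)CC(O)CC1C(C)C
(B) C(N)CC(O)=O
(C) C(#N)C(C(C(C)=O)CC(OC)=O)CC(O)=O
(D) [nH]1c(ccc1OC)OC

A

[OX2H][CX4] describes a hydroxyl oxygen bound to an sp3 (X4) carbon (an aliphatic alcohol).
(A) contains a hydroxyl group (-OH), which satisfies every atom and bond constraint.
(B) has a carboxylic acid group (-C(=O)OH) but the -OH is on a CX3 carbonyl carbon, not a CX4 carbon.
(C) has a carboxylic acid group (-C(=O)OH) but the -OH is on a CX3 carbonyl carbon, not a CX4 carbon.
(D) has a methoxy ether (-OCH3) but the oxygen has H0 (ether), not H1.
So the answer is (A).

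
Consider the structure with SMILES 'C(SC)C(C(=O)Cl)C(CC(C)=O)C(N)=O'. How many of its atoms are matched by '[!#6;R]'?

0

The query [!#6;R] means: non-carbon atom that is part of a ring.
Check the 15 heavy atoms by environment: 9× C (acyclic) → no; 3× O (acyclic) → no; 1× N (acyclic) → no; 1× S (acyclic) → no; 1× Cl (acyclic) → no.
No environment satisfies the query, so 0 matching atoms.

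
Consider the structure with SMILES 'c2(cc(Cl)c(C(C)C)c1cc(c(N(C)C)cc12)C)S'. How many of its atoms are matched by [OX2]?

0

The query [OX2] means: aliphatic oxygen with two total connections — ether, hydroxyl, or ester single-bond O.
Check the 19 heavy atoms by environment: 10× c (aromatic, X3) → no; 6× C (X4) → no; 1× N (X3) → no; 1× Cl (X1) → no; 1× S (X2) → no.
No environment satisfies the query, so 0 matching atoms.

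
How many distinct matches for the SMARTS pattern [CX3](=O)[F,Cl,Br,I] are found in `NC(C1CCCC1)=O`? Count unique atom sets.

[CX3](=O)[F,Cl,Br,I] is the SMARTS for an acyl halide: a carbonyl carbon bonded to a halogen.
No fragment in the molecule satisfies every constraint, giving 0 matches.

0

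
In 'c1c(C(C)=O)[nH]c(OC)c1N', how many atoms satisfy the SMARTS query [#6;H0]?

The query [#6;H0] means: any carbon with no attached hydrogen.
Check the 11 heavy atoms by environment: 1× n (aromatic, H1) → no; 3× c (aromatic, H0) → match; 1× c (aromatic, H1) → no; 2× O (H0) → no; 2× C (H3) → no; 1× C (H0) → match; 1× N (H2) → no.
Summing the matching environments: 3 + 1 = 4 matching atoms.

4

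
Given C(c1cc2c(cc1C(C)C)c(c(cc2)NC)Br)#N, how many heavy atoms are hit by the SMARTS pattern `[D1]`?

5

Check the 18 heavy atoms by environment: 6× c (aromatic, D3) → no; 4× c (aromatic, D2) → no; 1× N (D2) → no; 3× C (D1) → match; 1× C (D2) → no; 1× N (D1) → match; 1× Br (D1) → match; 1× C (D3) → no.
Summing the matching environments: 3 + 1 + 1 = 5 matching atoms.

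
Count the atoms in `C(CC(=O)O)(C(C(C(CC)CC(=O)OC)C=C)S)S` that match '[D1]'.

8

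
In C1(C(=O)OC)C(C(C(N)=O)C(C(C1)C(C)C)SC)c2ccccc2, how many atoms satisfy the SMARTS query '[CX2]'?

The query [CX2] means: C with X2: aliphatic carbon with exactly 2 total connections.
Check the 24 heavy atoms by environment: 11× C (X4) → no; 2× C (X3) → no; 2× O (X1) → no; 1× N (X3) → no; 6× c (aromatic, X3) → no; 1× O (X2) → no; 1× S (X2) → no.
No environment satisfies the query, so 0 matching atoms.

0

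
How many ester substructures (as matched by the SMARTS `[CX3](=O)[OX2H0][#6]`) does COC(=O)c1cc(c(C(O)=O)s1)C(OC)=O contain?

[CX3](=O)[OX2H0][#6] is the SMARTS for an ester: a carbonyl carbon bonded to an oxygen that is itself bonded to carbon (no H on that O).
The molecule carries 2 separate instances of a methyl-ester group (-C(=O)OCH3) meeting every constraint; each maps to a distinct set of atoms, giving 2 matches.

2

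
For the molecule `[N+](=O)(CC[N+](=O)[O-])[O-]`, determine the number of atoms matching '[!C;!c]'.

The query [!C;!c] means: neither aliphatic nor aromatic carbon — same as [!#6].
Check the 8 heavy atoms by environment: 2× C → no; 2× N (charge +1) → match; 2× O (charge -1) → match; 2× O → match.
Summing the matching environments: 2 + 2 + 2 = 6 matching atoms.

6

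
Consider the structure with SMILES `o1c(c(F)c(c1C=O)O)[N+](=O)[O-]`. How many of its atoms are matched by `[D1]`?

5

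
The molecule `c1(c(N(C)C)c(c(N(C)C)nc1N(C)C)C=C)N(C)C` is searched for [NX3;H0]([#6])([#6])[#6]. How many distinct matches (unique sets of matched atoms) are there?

4

[NX3;H0]([#6])([#6])[#6] is the SMARTS for a tertiary amine: a trivalent nitrogen with no H, bonded to three carbons.
The molecule carries 4 separate instances of a dimethylamino group (-N(CH3)2) meeting every constraint; each maps to a distinct set of atoms, giving 4 matches.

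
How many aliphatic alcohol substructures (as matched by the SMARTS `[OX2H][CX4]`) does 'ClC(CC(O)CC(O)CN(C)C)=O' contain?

2

[OX2H][CX4] is the SMARTS for an aliphatic alcohol: a hydroxyl oxygen bound to an sp3 (X4) carbon.
The molecule carries 2 separate instances of a hydroxyl group (-OH) meeting every constraint; each maps to a distinct set of atoms, giving 2 matches.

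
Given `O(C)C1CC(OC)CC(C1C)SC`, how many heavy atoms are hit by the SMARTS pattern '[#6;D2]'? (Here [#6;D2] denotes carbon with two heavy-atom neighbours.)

Check the 13 heavy atoms by environment: 2× C (D2) → match; 4× C (D3) → no; 4× C (D1) → no; 2× O (D2) → no; 1× S (D2) → no.
That gives 2 matching atoms.

2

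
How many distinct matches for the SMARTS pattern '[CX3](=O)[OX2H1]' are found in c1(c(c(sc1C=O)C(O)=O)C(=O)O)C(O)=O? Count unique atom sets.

3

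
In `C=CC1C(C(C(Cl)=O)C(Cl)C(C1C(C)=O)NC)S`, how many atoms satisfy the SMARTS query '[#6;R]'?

6

Check the 18 heavy atoms by environment: 6× C (in 6-ring) → match; 1× N (acyclic) → no; 6× C (acyclic) → no; 1× S (acyclic) → no; 2× O (acyclic) → no; 2× Cl (acyclic) → no.
That gives 6 matching atoms.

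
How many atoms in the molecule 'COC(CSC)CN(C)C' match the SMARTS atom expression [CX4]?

The query [CX4] means: C with X4: aliphatic carbon with exactly 4 total connections (bonds + H).
Check the 10 heavy atoms by environment: 7× C (X4) → match; 1× O (X2) → no; 1× N (X3) → no; 1× S (X2) → no.
That gives 7 matching atoms.

7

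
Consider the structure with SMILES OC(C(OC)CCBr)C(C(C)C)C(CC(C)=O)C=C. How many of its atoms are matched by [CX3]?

3

The query [CX3] means: C with X3: aliphatic carbon with exactly 3 total connections.
Check the 19 heavy atoms by environment: 12× C (X4) → no; 2× O (X2) → no; 1× Br (X1) → no; 3× C (X3) → match; 1× O (X1) → no.
That gives 3 matching atoms.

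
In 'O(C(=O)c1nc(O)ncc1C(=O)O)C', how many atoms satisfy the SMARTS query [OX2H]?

2

Check the 14 heavy atoms by environment: 2× n (aromatic, H0, X2) → no; 3× c (aromatic, H0, X3) → no; 1× c (aromatic, H1, X3) → no; 2× O (H1, X2) → match; 2× C (H0, X3) → no; 2× O (H0, X1) → no; 1× O (H0, X2) → no; 1× C (H3, X4) → no.
That gives 2 matching atoms.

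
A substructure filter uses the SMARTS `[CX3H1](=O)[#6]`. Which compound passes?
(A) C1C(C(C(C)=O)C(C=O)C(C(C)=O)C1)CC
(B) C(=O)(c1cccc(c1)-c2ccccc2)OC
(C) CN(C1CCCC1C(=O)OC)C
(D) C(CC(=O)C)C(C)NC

[CX3H1](=O)[#6] describes an sp2 carbon with one H, double-bonded to O and single-bonded to carbon (an aldehyde).
(A) contains an aldehyde (-CHO), which satisfies every atom and bond constraint.
(B) has a methyl-ester group (-C(=O)OCH3) but the carbonyl carbon has H0, not H1.
(C) has a methyl-ester group (-C(=O)OCH3) but the carbonyl carbon has H0, not H1.
(D) has an acetyl/ketone group (-C(=O)CH3) but the carbonyl carbon has H0 (two carbon neighbours), not H1.
So the answer is (A).

A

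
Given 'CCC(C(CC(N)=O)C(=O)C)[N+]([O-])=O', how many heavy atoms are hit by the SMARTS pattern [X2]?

0

The query [X2] means: any atom with exactly two total connections (bonds + H).
Check the 14 heavy atoms by environment: 6× C (X4) → no; 2× C (X3) → no; 3× O (X1) → no; 1× N (X3) → no; 1× N (charge +1, X3) → no; 1× O (charge -1, X1) → no.
No environment satisfies the query, so 0 matching atoms.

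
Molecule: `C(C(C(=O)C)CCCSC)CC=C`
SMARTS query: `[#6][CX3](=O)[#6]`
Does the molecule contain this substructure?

The pattern [#6][CX3](=O)[#6] describes a carbonyl carbon (no H) flanked by two carbons — a ketone.
The molecule carries an acetyl/ketone group (-C(=O)CH3), whose atoms satisfy every constraint of the query, so the pattern matches.

Yes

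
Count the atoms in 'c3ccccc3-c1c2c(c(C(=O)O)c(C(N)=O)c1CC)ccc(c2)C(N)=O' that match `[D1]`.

The query [D1] means: atom with exactly one heavy-atom neighbour (degree 1).
Check the 27 heavy atoms by environment: 8× c (aromatic, D3) → no; 8× c (aromatic, D2) → no; 3× C (D3) → no; 4× O (D1) → match; 2× N (D1) → match; 1× C (D2) → no; 1× C (D1) → match.
Summing the matching environments: 4 + 2 + 1 = 7 matching atoms.

7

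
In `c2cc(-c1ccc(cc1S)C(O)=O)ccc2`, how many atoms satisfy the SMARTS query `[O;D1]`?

2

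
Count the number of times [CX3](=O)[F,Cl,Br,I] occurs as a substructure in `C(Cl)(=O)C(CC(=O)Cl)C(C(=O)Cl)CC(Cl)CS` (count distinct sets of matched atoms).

[CX3](=O)[F,Cl,Br,I] is the SMARTS for an acyl halide: a carbonyl carbon bonded to a halogen.
The molecule carries 3 separate instances of an acyl chloride (-C(=O)Cl) meeting every constraint; each maps to a distinct set of atoms, giving 3 matches.

3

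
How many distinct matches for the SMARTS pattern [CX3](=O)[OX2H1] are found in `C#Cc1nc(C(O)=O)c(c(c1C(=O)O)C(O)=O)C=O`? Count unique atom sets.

3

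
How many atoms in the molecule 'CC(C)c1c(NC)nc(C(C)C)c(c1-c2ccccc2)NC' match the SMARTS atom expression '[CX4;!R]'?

The query [CX4;!R] means: aliphatic carbon with four total connections, not in a ring.
Check the 22 heavy atoms by environment: 1× n (aromatic, X2, in 6-ring) → no; 11× c (aromatic, X3, in 6-ring) → no; 2× N (X3, acyclic) → no; 8× C (X4, acyclic) → match.
That gives 8 matching atoms.

8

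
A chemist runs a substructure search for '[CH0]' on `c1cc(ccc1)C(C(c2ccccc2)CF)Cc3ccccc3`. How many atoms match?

The query [CH0] means: aliphatic carbon with no attached hydrogen.
Check the 23 heavy atoms by environment: 2× C (H2) → no; 2× C (H1) → no; 3× c (aromatic, H0) → no; 15× c (aromatic, H1) → no; 1× F (H0) → no.
No environment satisfies the query, so 0 matching atoms.

0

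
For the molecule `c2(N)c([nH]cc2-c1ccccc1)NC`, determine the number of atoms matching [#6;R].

The query [#6;R] means: carbon that is part of a ring.
Check the 14 heavy atoms by environment: 1× n (aromatic, in 5-ring) → no; 4× c (aromatic, in 5-ring) → match; 2× N (acyclic) → no; 6× c (aromatic, in 6-ring) → match; 1× C (acyclic) → no.
Summing the matching environments: 4 + 6 = 10 matching atoms.

10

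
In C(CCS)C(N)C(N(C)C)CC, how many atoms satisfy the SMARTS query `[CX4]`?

Check the 12 heavy atoms by environment: 9× C (X4) → match; 1× S (X2) → no; 2× N (X3) → no.
That gives 9 matching atoms.

9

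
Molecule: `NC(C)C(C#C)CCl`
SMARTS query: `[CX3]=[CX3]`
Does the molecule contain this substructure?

No

The pattern [CX3]=[CX3] describes a non-aromatic C=C double bond between two sp2 carbons — an alkene.
The closest candidate here is an ethynyl group (-C#CH), but the C-C bond is a triple bond, not a double bond. No other fragment satisfies the full query, so there is no match.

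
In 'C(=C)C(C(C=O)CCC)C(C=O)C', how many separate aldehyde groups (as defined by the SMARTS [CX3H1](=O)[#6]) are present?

2

[CX3H1](=O)[#6] is the SMARTS for an aldehyde: an sp2 carbon with one H, double-bonded to O and single-bonded to carbon.
The molecule carries 2 separate instances of an aldehyde (-CHO) meeting every constraint; each maps to a distinct set of atoms, giving 2 matches.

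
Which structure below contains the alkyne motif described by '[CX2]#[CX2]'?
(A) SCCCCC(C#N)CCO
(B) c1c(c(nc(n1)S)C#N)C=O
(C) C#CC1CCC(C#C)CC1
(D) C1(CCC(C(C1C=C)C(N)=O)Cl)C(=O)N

[CX2]#[CX2] describes a carbon-carbon triple bond (an alkyne).
(A) has a nitrile (-C#N) but the triple bond is C#N, not C#C.
(B) has a nitrile (-C#N) but the triple bond is C#N, not C#C.
(C) contains an ethynyl group (-C#CH), which satisfies every atom and bond constraint.
(D) has a vinyl group (-CH=CH2) but the C=C is a double bond; both carbons are CX3, not CX2.
So the answer is (C).

C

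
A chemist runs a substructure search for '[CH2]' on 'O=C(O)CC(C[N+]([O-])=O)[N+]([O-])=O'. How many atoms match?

2

The query [CH2] means: aliphatic carbon with exactly two hydrogens.
Check the 12 heavy atoms by environment: 2× C (H2) → match; 1× C (H1) → no; 1× C (H0) → no; 3× O (H0) → no; 1× O (H1) → no; 2× N (charge +1, H0) → no; 2× O (charge -1, H0) → no.
That gives 2 matching atoms.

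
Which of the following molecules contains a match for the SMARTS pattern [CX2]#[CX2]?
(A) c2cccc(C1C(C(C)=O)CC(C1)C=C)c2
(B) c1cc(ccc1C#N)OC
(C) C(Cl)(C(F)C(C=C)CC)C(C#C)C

[CX2]#[CX2] describes a carbon-carbon triple bond (an alkyne).
(A) has a vinyl group (-CH=CH2) but the C=C is a double bond; both carbons are CX3, not CX2.
(B) has a nitrile (-C#N) but the triple bond is C#N, not C#C.
(C) contains an ethynyl group (-C#CH), which satisfies every atom and bond constraint.
So the answer is (C).

C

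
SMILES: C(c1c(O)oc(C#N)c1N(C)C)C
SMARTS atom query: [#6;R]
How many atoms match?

The query [#6;R] means: carbon that is part of a ring.
Check the 13 heavy atoms by environment: 1× o (aromatic, in 5-ring) → no; 4× c (aromatic, in 5-ring) → match; 5× C (acyclic) → no; 2× N (acyclic) → no; 1× O (acyclic) → no.
That gives 4 matching atoms.

4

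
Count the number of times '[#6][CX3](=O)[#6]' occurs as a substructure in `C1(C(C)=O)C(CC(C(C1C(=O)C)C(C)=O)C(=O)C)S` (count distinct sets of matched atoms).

4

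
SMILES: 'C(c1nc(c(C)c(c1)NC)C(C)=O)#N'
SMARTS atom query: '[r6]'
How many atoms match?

The query [r6] means: r6 matches atoms in a six-membered ring.
Check the 14 heavy atoms by environment: 1× n (aromatic, in 6-ring) → match; 5× c (aromatic, in 6-ring) → match; 5× C (acyclic) → no; 2× N (acyclic) → no; 1× O (acyclic) → no.
Summing the matching environments: 1 + 5 = 6 matching atoms.

6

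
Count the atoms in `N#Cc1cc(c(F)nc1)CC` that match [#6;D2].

4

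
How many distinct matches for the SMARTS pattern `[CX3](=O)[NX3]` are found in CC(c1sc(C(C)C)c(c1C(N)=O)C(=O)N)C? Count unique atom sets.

2

[CX3](=O)[NX3] is the SMARTS for an amide: a carbonyl carbon bonded to a trivalent nitrogen.
The molecule carries 2 separate instances of a primary amide (-C(=O)NH2) meeting every constraint; each maps to a distinct set of atoms, giving 2 matches.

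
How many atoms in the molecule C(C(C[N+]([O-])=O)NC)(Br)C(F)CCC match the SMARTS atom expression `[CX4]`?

8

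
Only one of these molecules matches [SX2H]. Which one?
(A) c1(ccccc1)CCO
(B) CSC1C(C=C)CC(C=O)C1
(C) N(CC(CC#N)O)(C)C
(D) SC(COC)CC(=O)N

[SX2H] describes an aliphatic sulfur with two connections, one being H (a thiol).
(A) has a hydroxyl group (-OH) but it is an -OH, not an -SH.
(B) has a methylthio ether (-SCH3) but the sulfur has H0 (bonded to two carbons), not H1.
(C) has a hydroxyl group (-OH) but it is an -OH, not an -SH.
(D) contains a thiol (-SH), which satisfies every atom and bond constraint.
So the answer is (D).

D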